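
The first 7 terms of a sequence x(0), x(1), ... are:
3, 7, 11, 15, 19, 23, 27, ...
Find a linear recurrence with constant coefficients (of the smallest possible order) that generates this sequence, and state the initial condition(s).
Look for the lowest-order linear relation among consecutive terms.
Observation: consecutive differences are constant (= 4).
Check at n=2: 1·7 + 4 = 11. ✓

x(n) = x(n-1) + 4, x(0) = 3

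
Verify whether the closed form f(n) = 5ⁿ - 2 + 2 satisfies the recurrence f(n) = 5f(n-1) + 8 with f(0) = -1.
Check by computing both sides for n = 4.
From the recurrence with f(0) = -1:
  f(0) = -1, f(1) = 3, f(2) = 23, f(3) = 123, f(4) = 623
  so the recurrence gives f(4) = 623.
From the proposed closed form f(n) = 5ⁿ - 2 + 2:
  f(4) = 625.
The recurrence gives 623 but the closed form gives 625, so the closed form does not satisfy the recurrence.

No, the closed form is incorrect.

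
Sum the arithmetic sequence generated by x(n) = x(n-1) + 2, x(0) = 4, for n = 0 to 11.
Computing the sequence terms: 4, 6, 8, 10, 12, 14, 16, 18, 20, 22, 24, 26
Adding these values together:

180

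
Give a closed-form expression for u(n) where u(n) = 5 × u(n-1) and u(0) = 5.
Recurrence: u(n) = 5 × u(n-1), initial: u(0) = 5.
Each term is 5 times the previous, so this is geometric with ratio 5. After n steps: u(n) = u(0)·5ⁿ = 5·5ⁿ.

u(n) = 5·5ⁿ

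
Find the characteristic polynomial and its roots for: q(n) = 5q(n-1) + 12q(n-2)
Substitute q(n) = rⁿ and divide through by rⁿ⁻²: r² - 5r - 12 = 0
Discriminant: 5² + 4·12 = 73, not a perfect square, so by the quadratic formula r = (5 ± √73)/2.
General solution: q(n) = A·r₁ⁿ + B·r₂ⁿ where r₁,r₂ = (5 ± √73)/2

Characteristic: r² - 5r - 12 = 0, Roots: r = (5 ± √73)/2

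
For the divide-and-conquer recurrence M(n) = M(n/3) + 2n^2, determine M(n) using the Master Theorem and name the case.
Master Theorem template: M(n) = a·M(n/b) + f(n).
Here: a=1, b=3, f(n)=2n^2
Compute log_b(a) = log_3(1) = 0.
f(n) = 2n^2 = Ω(n^(0+ε)) with ε = 2, and the regularity condition holds (a·f(n/b) = (a/b^2)·f(n) with a/b^2 = 3^-2 < 1). Case 3: M(n) = Θ(f(n)) = Θ(n^2).

Case 3: M(n) = Θ(n^2)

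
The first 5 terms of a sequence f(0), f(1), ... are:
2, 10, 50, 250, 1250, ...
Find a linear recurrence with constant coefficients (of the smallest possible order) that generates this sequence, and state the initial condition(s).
Look for the lowest-order linear relation among consecutive terms.
Observation: each term is 5× the previous.
Check at n=2: 5·10 = 50. ✓

f(n) = 5 × f(n-1), f(0) = 2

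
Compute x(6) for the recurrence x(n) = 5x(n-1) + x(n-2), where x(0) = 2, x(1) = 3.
Computing the sequence terms:
2, 3, 17, 88, 457, 2373, 12322

12322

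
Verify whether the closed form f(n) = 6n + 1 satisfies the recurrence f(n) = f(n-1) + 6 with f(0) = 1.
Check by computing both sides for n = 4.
From the recurrence with f(0) = 1:
  f(0) = 1, f(1) = 7, f(2) = 13, f(3) = 19, f(4) = 25
  so the recurrence gives f(4) = 25.
From the proposed closed form f(n) = 6n + 1:
  f(4) = 25.
Both sides give 25 at n = 4, and the initial condition(s) match, so the closed form is consistent.

Yes, the closed form is correct.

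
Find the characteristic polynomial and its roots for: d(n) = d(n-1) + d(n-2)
Substitute d(n) = rⁿ and divide through by rⁿ⁻²: r² - r - 1 = 0
Discriminant: 1² + 4·1 = 5, not a perfect square, so by the quadratic formula r = (1 ± √5)/2.
General solution: d(n) = A·r₁ⁿ + B·r₂ⁿ where r₁,r₂ = (1 ± √5)/2

Characteristic: r² - r - 1 = 0, Roots: r = (1 ± √5)/2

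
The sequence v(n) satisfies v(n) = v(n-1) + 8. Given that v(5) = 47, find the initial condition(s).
v(5) = v(0) + 5·8, so v(0) = 47 - 40 = 7.

v(0) = 7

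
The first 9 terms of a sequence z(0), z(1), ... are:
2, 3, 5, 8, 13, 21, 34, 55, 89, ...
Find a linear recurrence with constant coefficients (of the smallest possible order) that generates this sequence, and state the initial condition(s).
Look for the lowest-order linear relation among consecutive terms.
Observation: z(n) - 1·z(n-1) - (1)·z(n-2) = 0 holds for the shown terms, and no order-1 relation z(n) = α·z(n-1) + β fits.
Check at n=3: 1·5 + (1)·3 = 8. ✓

z(n) = z(n-1) + z(n-2), z(0) = 2, z(1) = 3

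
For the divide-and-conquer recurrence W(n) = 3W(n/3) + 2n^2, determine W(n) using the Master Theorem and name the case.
Master Theorem template: W(n) = a·W(n/b) + f(n).
Here: a=3, b=3, f(n)=2n^2
Compute log_b(a) = log_3(3) = 1.
f(n) = 2n^2 = Ω(n^(1+ε)) with ε = 1, and the regularity condition holds (a·f(n/b) = (a/b^2)·f(n) with a/b^2 = 3^-1 < 1). Case 3: W(n) = Θ(f(n)) = Θ(n^2).

Case 3: W(n) = Θ(n^2)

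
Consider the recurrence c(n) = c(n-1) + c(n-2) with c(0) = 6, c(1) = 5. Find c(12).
Computing the sequence terms:
6, 5, 11, 16, 27, 43, 70, 113, 183, 296, 479, 775, 1254

1254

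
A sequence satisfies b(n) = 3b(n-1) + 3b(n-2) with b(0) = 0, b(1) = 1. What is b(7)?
Computing the sequence terms:
0, 1, 3, 12, 45, 171, 648, 2457

2457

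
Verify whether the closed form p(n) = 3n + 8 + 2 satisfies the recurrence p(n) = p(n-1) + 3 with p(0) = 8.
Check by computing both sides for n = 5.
From the recurrence with p(0) = 8:
  p(0) = 8, p(1) = 11, p(2) = 14, p(3) = 17, p(4) = 20, p(5) = 23
  so the recurrence gives p(5) = 23.
From the proposed closed form p(n) = 3n + 8 + 2:
  p(5) = 25.
The recurrence gives 23 but the closed form gives 25, so the closed form does not satisfy the recurrence.

No, the closed form is incorrect.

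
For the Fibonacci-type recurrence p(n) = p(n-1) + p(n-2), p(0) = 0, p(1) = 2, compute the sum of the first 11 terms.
Computing the sequence terms: 0, 2, 2, 4, 6, 10, 16, 26, 42, 68, 110
Adding these values together:

286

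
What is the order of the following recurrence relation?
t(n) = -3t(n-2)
The order is the largest lag k for which t(n-k) appears. Here the deepest term is t(n-2), so the order is 2.

Order 2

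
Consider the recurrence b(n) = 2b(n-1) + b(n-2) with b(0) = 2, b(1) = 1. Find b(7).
Computing the sequence terms:
2, 1, 4, 9, 22, 53, 128, 309

309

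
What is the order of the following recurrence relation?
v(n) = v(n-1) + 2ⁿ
The order is the largest lag k for which v(n-k) appears. Here the deepest term is v(n-1) (the 2ⁿ term is non-homogeneous and does not affect the order), so the order is 1.

Order 1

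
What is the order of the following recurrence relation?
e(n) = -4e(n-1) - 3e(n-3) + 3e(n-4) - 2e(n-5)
The order is the largest lag k for which e(n-k) appears. Here the deepest term is e(n-5), so the order is 5.

Order 5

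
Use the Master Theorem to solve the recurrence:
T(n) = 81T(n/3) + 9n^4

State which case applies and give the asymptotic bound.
Master Theorem template: T(n) = a·T(n/b) + f(n).
Here: a=81, b=3, f(n)=9n^4
Compute log_b(a) = log_3(81) = 4.
f(n) = 9n^4 = Θ(n^4). Case 2: T(n) = Θ(n^4 log n).

Case 2: T(n) = Θ(n^4 log n)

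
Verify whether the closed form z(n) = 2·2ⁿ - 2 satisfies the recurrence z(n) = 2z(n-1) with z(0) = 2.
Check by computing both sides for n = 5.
From the recurrence with z(0) = 2:
  z(0) = 2, z(1) = 4, z(2) = 8, z(3) = 16, z(4) = 32, z(5) = 64
  so the recurrence gives z(5) = 64.
From the proposed closed form z(n) = 2·2ⁿ - 2:
  z(5) = 62.
The recurrence gives 64 but the closed form gives 62, so the closed form does not satisfy the recurrence.

No, the closed form is incorrect.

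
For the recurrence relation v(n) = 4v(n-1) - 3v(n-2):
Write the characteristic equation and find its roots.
Substitute v(n) = rⁿ and divide through by rⁿ⁻²: r² - 4r + 3 = 0
Factor: (r - 1)(r - 3) = 0, so r = 1, 3.
General solution: v(n) = A·1ⁿ + B·3ⁿ

Characteristic: r² - 4r + 3 = 0, Roots: r = 1, 3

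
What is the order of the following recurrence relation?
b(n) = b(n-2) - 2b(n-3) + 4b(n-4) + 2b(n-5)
The order is the largest lag k for which b(n-k) appears. Here the deepest term is b(n-5), so the order is 5.

Order 5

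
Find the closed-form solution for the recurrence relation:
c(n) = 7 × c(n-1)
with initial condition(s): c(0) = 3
Recurrence: c(n) = 7 × c(n-1), initial: c(0) = 3.
Each term is 7 times the previous, so this is geometric with ratio 7. After n steps: c(n) = c(0)·7ⁿ = 3·7ⁿ.

c(n) = 3·7ⁿ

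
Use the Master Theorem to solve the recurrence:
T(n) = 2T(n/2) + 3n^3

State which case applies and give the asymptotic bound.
Master Theorem template: T(n) = a·T(n/b) + f(n).
Here: a=2, b=2, f(n)=3n^3
Compute log_b(a) = log_2(2) = 1.
f(n) = 3n^3 = Ω(n^(1+ε)) with ε = 2, and the regularity condition holds (a·f(n/b) = (a/b^3)·f(n) with a/b^3 = 2^-2 < 1). Case 3: T(n) = Θ(f(n)) = Θ(n^3).

Case 3: T(n) = Θ(n^3)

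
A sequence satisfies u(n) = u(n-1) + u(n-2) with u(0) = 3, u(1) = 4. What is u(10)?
Computing the sequence terms:
3, 4, 7, 11, 18, 29, 47, 76, 123, 199, 322

322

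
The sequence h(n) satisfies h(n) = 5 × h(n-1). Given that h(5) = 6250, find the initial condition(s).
In general h(n) = 5ⁿ · h(0). At n = 5: h(0) = h(5) / 5^5 = 6250 / 3125 = 2.

h(0) = 2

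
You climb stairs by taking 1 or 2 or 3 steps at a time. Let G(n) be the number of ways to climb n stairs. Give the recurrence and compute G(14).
Condition on the size of the last step (1 to 3): before it there were n-1, …, n-3 stairs climbed, and these cases are disjoint, so G(n) = G(n-1) + G(n-2) + G(n-3) (order-3 linear recurrence).
Initial conditions by direct count (compositions of i into parts ≤ 3): G(1) = 1; G(2) = 2; G(3) = 4.
Iterating the recurrence: G(4) = 7, G(5) = 13, G(6) = 24, G(7) = 44, G(8) = 81, G(9) = 149, G(10) = 274, G(11) = 504, G(12) = 927, G(13) = 1705, G(14) = 3136.

G(n) = G(n-1) + G(n-2) + G(n-3), G(1) = 1, G(2) = 2, G(3) = 4; G(14) = 3136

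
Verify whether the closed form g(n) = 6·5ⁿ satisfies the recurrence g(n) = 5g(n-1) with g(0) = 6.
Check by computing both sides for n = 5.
From the recurrence with g(0) = 6:
  g(0) = 6, g(1) = 30, g(2) = 150, g(3) = 750, g(4) = 3750, g(5) = 18750
  so the recurrence gives g(5) = 18750.
From the proposed closed form g(n) = 6·5ⁿ:
  g(5) = 18750.
Both sides give 18750 at n = 5, and the initial condition(s) match, so the closed form is consistent.

Yes, the closed form is correct.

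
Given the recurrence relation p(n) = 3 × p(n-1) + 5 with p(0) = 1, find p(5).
Computing step by step:
p(0) = 1
p(1) = 3 × 1 + 5 = 8
p(2) = 3 × 8 + 5 = 29
p(3) = 3 × 29 + 5 = 92
p(4) = 3 × 92 + 5 = 281
p(5) = 3 × 281 + 5 = 848

848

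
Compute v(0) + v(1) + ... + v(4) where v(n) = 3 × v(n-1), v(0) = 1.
Computing the sequence terms: 1, 3, 9, 27, 81
Adding these values together:

121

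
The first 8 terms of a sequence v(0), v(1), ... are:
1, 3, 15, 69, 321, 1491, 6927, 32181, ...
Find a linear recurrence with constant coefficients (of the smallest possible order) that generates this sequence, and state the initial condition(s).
Look for the lowest-order linear relation among consecutive terms.
Observation: v(n) - 4·v(n-1) - (3)·v(n-2) = 0 holds for the shown terms, and no order-1 relation v(n) = α·v(n-1) + β fits.
Check at n=3: 4·15 + (3)·3 = 69. ✓

v(n) = 4v(n-1) + 3v(n-2), v(0) = 1, v(1) = 3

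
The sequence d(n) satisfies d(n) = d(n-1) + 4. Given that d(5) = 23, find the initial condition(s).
d(5) = d(0) + 5·4, so d(0) = 23 - 20 = 3.

d(0) = 3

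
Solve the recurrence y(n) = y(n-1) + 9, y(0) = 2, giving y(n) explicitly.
Recurrence: y(n) = y(n-1) + 9, initial: y(0) = 2.
Each step adds 9, so y(n) = y(0) + 9n = 9n + 2.

y(n) = 9n + 2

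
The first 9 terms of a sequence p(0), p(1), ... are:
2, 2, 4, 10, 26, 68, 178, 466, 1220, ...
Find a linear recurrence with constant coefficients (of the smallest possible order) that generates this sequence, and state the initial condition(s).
Look for the lowest-order linear relation among consecutive terms.
Observation: p(n) - 3·p(n-1) - (-1)·p(n-2) = 0 holds for the shown terms, and no order-1 relation p(n) = α·p(n-1) + β fits.
Check at n=3: 3·4 + (-1)·2 = 10. ✓

p(n) = 3p(n-1) - p(n-2), p(0) = 2, p(1) = 2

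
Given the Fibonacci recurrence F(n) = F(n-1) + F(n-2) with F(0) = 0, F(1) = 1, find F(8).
Computing the sequence terms:
0, 1, 1, 2, 3, 5, 8, 13, 21

21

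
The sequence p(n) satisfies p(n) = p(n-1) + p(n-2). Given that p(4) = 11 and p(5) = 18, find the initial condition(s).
Work backwards using p(k) = p(k+2) - p(k+1):
p(3) = p(5) - p(4) = 18 - 11 = 7
p(2) = p(4) - p(3) = 11 - 7 = 4
p(1) = p(3) - p(2) = 7 - 4 = 3
p(0) = p(2) - p(1) = 4 - 3 = 1

p(0) = 1, p(1) = 3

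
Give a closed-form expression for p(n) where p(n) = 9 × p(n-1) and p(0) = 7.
Recurrence: p(n) = 9 × p(n-1), initial: p(0) = 7.
Each term is 9 times the previous, so this is geometric with ratio 9. After n steps: p(n) = p(0)·9ⁿ = 7·9ⁿ.

p(n) = 7·9ⁿ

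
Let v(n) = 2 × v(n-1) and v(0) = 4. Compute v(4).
Computing step by step:
v(0) = 4
v(1) = 2 × 4 = 8
v(2) = 2 × 8 = 16
v(3) = 2 × 16 = 32
v(4) = 2 × 32 = 64

64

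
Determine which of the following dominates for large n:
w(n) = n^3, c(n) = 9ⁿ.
Comparing growth rates:
Growth-rate hierarchy: log n ≺ any polynomial ≺ any exponential cⁿ (c>1) ≺ n! ≺ nⁿ.
exponential base 9 dominates polynomial degree 3 asymptotically.

c(n) grows faster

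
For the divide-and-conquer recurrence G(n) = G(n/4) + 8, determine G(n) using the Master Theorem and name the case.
Master Theorem template: G(n) = a·G(n/b) + f(n).
Here: a=1, b=4, f(n)=8
Compute log_b(a) = log_4(1) = 0.
f(n) = 8 = Θ(1). Case 2: G(n) = Θ(log n).

Case 2: G(n) = Θ(log n)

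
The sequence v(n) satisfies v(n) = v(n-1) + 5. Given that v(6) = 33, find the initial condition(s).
v(6) = v(0) + 6·5, so v(0) = 33 - 30 = 3.

v(0) = 3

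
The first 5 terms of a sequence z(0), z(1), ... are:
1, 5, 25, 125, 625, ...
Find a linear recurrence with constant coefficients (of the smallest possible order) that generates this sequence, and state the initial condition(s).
Look for the lowest-order linear relation among consecutive terms.
Observation: each term is 5× the previous.
Check at n=2: 5·5 = 25. ✓

z(n) = 5 × z(n-1), z(0) = 1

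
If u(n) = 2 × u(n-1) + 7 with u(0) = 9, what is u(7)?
Computing step by step:
u(0) = 9
u(1) = 2 × 9 + 7 = 25
u(2) = 2 × 25 + 7 = 57
u(3) = 2 × 57 + 7 = 121
u(4) = 2 × 121 + 7 = 249
u(5) = 2 × 249 + 7 = 505
u(6) = 2 × 505 + 7 = 1017
u(7) = 2 × 1017 + 7 = 2041

2041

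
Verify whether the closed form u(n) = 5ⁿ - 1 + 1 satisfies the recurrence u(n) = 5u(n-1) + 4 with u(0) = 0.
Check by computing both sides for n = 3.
From the recurrence with u(0) = 0:
  u(0) = 0, u(1) = 4, u(2) = 24, u(3) = 124
  so the recurrence gives u(3) = 124.
From the proposed closed form u(n) = 5ⁿ - 1 + 1:
  u(3) = 125.
The recurrence gives 124 but the closed form gives 125, so the closed form does not satisfy the recurrence.

No, the closed form is incorrect.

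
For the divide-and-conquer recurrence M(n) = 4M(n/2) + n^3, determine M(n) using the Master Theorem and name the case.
Master Theorem template: M(n) = a·M(n/b) + f(n).
Here: a=4, b=2, f(n)=n^3
Compute log_b(a) = log_2(4) = 2.
f(n) = n^3 = Ω(n^(2+ε)) with ε = 1, and the regularity condition holds (a·f(n/b) = (a/b^3)·f(n) with a/b^3 = 2^-1 < 1). Case 3: M(n) = Θ(f(n)) = Θ(n^3).

Case 3: M(n) = Θ(n^3)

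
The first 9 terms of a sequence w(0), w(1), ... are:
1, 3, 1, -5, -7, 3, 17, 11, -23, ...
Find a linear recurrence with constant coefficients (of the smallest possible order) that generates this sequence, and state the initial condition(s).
Look for the lowest-order linear relation among consecutive terms.
Observation: w(n) - 1·w(n-1) - (-2)·w(n-2) = 0 holds for the shown terms, and no order-1 relation w(n) = α·w(n-1) + β fits.
Check at n=3: 1·1 + (-2)·3 = -5. ✓

w(n) = w(n-1) - 2w(n-2), w(0) = 1, w(1) = 3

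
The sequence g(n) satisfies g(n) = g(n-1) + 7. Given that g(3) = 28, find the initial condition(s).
g(3) = g(0) + 3·7, so g(0) = 28 - 21 = 7.

g(0) = 7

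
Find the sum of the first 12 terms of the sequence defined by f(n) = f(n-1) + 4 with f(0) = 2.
Computing the sequence terms: 2, 6, 10, 14, 18, 22, 26, 30, 34, 38, 42, 46
Adding these values together:

288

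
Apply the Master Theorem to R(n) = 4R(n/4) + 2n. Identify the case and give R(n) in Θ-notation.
Master Theorem template: R(n) = a·R(n/b) + f(n).
Here: a=4, b=4, f(n)=2n
Compute log_b(a) = log_4(4) = 1.
f(n) = 2n = Θ(n). Case 2: R(n) = Θ(n log n).

Case 2: R(n) = Θ(n log n)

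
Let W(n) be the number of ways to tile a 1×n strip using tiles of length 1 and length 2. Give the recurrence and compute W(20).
Condition on the last tile: it has length 1 (leaving a 1×(n-1) strip) or length 2 (leaving a 1×(n-2) strip), so W(n) = W(n-1) + W(n-2) (order-2 linear recurrence).
For 0 ≤ i < 2 only unit tiles fit, so W(i) = 1.
Iterating the recurrence: W(2) = 2, W(3) = 3, W(4) = 5, W(5) = 8, W(6) = 13, W(7) = 21, W(8) = 34, W(9) = 55, W(10) = 89, W(11) = 144, W(12) = 233, W(13) = 377, W(14) = 610, W(15) = 987, W(16) = 1597, W(17) = 2584, W(18) = 4181, W(19) = 6765, W(20) = 10946.

W(n) = W(n-1) + W(n-2), with W(i) = 1 for 0 ≤ i < 2; W(20) = 10946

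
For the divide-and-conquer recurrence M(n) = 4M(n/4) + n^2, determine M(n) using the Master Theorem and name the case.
Master Theorem template: M(n) = a·M(n/b) + f(n).
Here: a=4, b=4, f(n)=n^2
Compute log_b(a) = log_4(4) = 1.
f(n) = n^2 = Ω(n^(1+ε)) with ε = 1, and the regularity condition holds (a·f(n/b) = (a/b^2)·f(n) with a/b^2 = 4^-1 < 1). Case 3: M(n) = Θ(f(n)) = Θ(n^2).

Case 3: M(n) = Θ(n^2)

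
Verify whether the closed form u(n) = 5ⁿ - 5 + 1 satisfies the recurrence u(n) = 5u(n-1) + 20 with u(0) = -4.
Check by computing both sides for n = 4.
From the recurrence with u(0) = -4:
  u(0) = -4, u(1) = 0, u(2) = 20, u(3) = 120, u(4) = 620
  so the recurrence gives u(4) = 620.
From the proposed closed form u(n) = 5ⁿ - 5 + 1:
  u(4) = 621.
The recurrence gives 620 but the closed form gives 621, so the closed form does not satisfy the recurrence.

No, the closed form is incorrect.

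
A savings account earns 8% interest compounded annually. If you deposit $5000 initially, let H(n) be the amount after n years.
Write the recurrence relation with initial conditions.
Each year the balance grows by 8%, i.e. is multiplied by 1 + 8/100 = 1.08, so H(n) = 1.08 × H(n-1). The initial deposit gives H(0) = 5000.
Unrolling gives the closed form H(n) = 5000 × (1.08)ⁿ.

H(n) = 1.08 × H(n-1), H(0) = 5000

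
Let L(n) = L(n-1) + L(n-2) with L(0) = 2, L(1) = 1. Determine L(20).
Computing the sequence terms:
2, 1, 3, 4, 7, 11, 18, 29, 47, 76, 123, 199, 322, 521, 843, 1364, 2207, 3571, 5778, 9349, 15127

15127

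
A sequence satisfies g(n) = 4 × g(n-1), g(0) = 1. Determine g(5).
Computing step by step:
g(0) = 1
g(1) = 4 × 1 = 4
g(2) = 4 × 4 = 16
g(3) = 4 × 16 = 64
g(4) = 4 × 64 = 256
g(5) = 4 × 256 = 1024

1024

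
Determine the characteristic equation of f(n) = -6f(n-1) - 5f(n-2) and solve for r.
Substitute f(n) = rⁿ and divide through by rⁿ⁻²: r² + 6r + 5 = 0
Factor: (r + 5)(r + 1) = 0, so r = -5, -1.
General solution: f(n) = A·(-5)ⁿ + B·(-1)ⁿ

Characteristic: r² + 6r + 5 = 0, Roots: r = -5, -1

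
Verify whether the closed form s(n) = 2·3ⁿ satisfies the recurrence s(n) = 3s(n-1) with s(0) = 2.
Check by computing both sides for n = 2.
From the recurrence with s(0) = 2:
  s(0) = 2, s(1) = 6, s(2) = 18
  so the recurrence gives s(2) = 18.
From the proposed closed form s(n) = 2·3ⁿ:
  s(2) = 18.
Both sides give 18 at n = 2, and the initial condition(s) match, so the closed form is consistent.

Yes, the closed form is correct.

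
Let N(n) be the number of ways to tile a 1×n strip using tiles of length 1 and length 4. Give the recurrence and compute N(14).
Condition on the last tile: it has length 1 (leaving a 1×(n-1) strip) or length 4 (leaving a 1×(n-4) strip), so N(n) = N(n-1) + N(n-4) (order-4 linear recurrence).
For 0 ≤ i < 4 only unit tiles fit, so N(i) = 1.
Iterating the recurrence: N(4) = 2, N(5) = 3, N(6) = 4, N(7) = 5, N(8) = 7, N(9) = 10, N(10) = 14, N(11) = 19, N(12) = 26, N(13) = 36, N(14) = 50.

N(n) = N(n-1) + N(n-4), with N(i) = 1 for 0 ≤ i < 4; N(14) = 50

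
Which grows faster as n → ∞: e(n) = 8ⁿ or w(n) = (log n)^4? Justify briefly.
Comparing growth rates:
Growth-rate hierarchy: log n ≺ any polynomial ≺ any exponential cⁿ (c>1) ≺ n! ≺ nⁿ.
exponential base 8 dominates polylogarithmic (log n)^4 asymptotically.

e(n) grows faster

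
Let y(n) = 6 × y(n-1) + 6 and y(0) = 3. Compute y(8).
Computing step by step:
y(0) = 3
y(1) = 6 × 3 + 6 = 24
y(2) = 6 × 24 + 6 = 150
y(3) = 6 × 150 + 6 = 906
y(4) = 6 × 906 + 6 = 5442
y(5) = 6 × 5442 + 6 = 32658
y(6) = 6 × 32658 + 6 = 195954
y(7) = 6 × 195954 + 6 = 1175730
y(8) = 6 × 1175730 + 6 = 7054386

7054386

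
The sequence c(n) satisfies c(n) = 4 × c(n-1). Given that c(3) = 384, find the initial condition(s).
In general c(n) = 4ⁿ · c(0). At n = 3: c(0) = c(3) / 4^3 = 384 / 64 = 6.

c(0) = 6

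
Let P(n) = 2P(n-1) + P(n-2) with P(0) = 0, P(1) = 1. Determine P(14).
Computing the sequence terms:
0, 1, 2, 5, 12, 29, 70, 169, 408, 985, 2378, 5741, 13860, 33461, 80782

80782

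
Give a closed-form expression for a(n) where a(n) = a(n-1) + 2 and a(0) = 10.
Recurrence: a(n) = a(n-1) + 2, initial: a(0) = 10.
Each step adds 2, so a(n) = a(0) + 2n = 2n + 10.

a(n) = 2n + 10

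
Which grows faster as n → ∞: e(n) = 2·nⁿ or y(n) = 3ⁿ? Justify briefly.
Comparing growth rates:
Growth-rate hierarchy: log n ≺ any polynomial ≺ any exponential cⁿ (c>1) ≺ n! ≺ nⁿ.
super-exponential nⁿ dominates exponential base 3 asymptotically.

e(n) grows faster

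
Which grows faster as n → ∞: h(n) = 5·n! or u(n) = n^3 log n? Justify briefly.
Comparing growth rates:
Growth-rate hierarchy: log n ≺ any polynomial ≺ any exponential cⁿ (c>1) ≺ n! ≺ nⁿ.
factorial dominates polynomial degree 3 (with log factor) asymptotically.

h(n) grows faster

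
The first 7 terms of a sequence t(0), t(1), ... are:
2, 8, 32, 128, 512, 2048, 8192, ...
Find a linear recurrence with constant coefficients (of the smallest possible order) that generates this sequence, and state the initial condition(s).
Look for the lowest-order linear relation among consecutive terms.
Observation: each term is 4× the previous.
Check at n=2: 4·8 = 32. ✓

t(n) = 4 × t(n-1), t(0) = 2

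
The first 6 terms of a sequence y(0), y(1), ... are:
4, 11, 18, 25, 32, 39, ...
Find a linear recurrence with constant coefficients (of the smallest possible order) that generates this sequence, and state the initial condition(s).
Look for the lowest-order linear relation among consecutive terms.
Observation: consecutive differences are constant (= 7).
Check at n=2: 1·11 + 7 = 18. ✓

y(n) = y(n-1) + 7, y(0) = 4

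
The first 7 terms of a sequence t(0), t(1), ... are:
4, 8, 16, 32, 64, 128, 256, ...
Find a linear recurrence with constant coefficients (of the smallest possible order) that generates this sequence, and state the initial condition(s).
Look for the lowest-order linear relation among consecutive terms.
Observation: each term is 2× the previous.
Check at n=2: 2·8 = 16. ✓

t(n) = 2 × t(n-1), t(0) = 4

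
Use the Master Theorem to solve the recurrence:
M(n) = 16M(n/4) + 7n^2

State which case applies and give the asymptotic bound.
Master Theorem template: M(n) = a·M(n/b) + f(n).
Here: a=16, b=4, f(n)=7n^2
Compute log_b(a) = log_4(16) = 2.
f(n) = 7n^2 = Θ(n^2). Case 2: M(n) = Θ(n^2 log n).

Case 2: M(n) = Θ(n^2 log n)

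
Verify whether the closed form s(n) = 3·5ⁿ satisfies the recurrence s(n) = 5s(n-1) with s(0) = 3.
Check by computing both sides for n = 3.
From the recurrence with s(0) = 3:
  s(0) = 3, s(1) = 15, s(2) = 75, s(3) = 375
  so the recurrence gives s(3) = 375.
From the proposed closed form s(n) = 3·5ⁿ:
  s(3) = 375.
Both sides give 375 at n = 3, and the initial condition(s) match, so the closed form is consistent.

Yes, the closed form is correct.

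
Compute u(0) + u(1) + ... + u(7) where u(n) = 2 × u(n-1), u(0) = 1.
Computing the sequence terms: 1, 2, 4, 8, 16, 32, 64, 128
Adding these values together:

255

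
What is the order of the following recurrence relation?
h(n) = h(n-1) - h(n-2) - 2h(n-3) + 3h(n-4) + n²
The order is the largest lag k for which h(n-k) appears. Here the deepest term is h(n-4) (the n² term is non-homogeneous and does not affect the order), so the order is 4.

Order 4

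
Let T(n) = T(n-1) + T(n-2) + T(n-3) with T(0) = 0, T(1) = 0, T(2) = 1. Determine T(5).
Computing the sequence terms:
0, 0, 1, 1, 2, 4

4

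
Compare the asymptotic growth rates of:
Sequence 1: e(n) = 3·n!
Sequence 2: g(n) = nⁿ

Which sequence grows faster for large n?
Comparing growth rates:
Growth-rate hierarchy: log n ≺ any polynomial ≺ any exponential cⁿ (c>1) ≺ n! ≺ nⁿ.
super-exponential nⁿ dominates factorial asymptotically.

g(n) grows faster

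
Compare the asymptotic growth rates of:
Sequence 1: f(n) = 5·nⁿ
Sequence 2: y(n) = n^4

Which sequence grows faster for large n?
Comparing growth rates:
Growth-rate hierarchy: log n ≺ any polynomial ≺ any exponential cⁿ (c>1) ≺ n! ≺ nⁿ.
super-exponential nⁿ dominates polynomial degree 4 asymptotically.

f(n) grows faster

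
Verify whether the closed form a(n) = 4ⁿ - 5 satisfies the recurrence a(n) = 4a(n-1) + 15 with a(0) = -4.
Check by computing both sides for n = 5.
From the recurrence with a(0) = -4:
  a(0) = -4, a(1) = -1, a(2) = 11, a(3) = 59, a(4) = 251, a(5) = 1019
  so the recurrence gives a(5) = 1019.
From the proposed closed form a(n) = 4ⁿ - 5:
  a(5) = 1019.
Both sides give 1019 at n = 5, and the initial condition(s) match, so the closed form is consistent.

Yes, the closed form is correct.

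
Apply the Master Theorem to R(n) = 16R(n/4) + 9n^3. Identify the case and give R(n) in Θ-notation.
Master Theorem template: R(n) = a·R(n/b) + f(n).
Here: a=16, b=4, f(n)=9n^3
Compute log_b(a) = log_4(16) = 2.
f(n) = 9n^3 = Ω(n^(2+ε)) with ε = 1, and the regularity condition holds (a·f(n/b) = (a/b^3)·f(n) with a/b^3 = 4^-1 < 1). Case 3: R(n) = Θ(f(n)) = Θ(n^3).

Case 3: R(n) = Θ(n^3)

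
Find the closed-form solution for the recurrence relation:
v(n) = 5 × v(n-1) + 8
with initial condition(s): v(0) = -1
Recurrence: v(n) = 5 × v(n-1) + 8, initial: v(0) = -1.
Try v(n) = A·5ⁿ + C. Substituting: A·5ⁿ + C = 5(A·5ⁿ⁻¹ + C) + 8 = A·5ⁿ + 5C + 8, so C = 5C + 8, giving C = -2. Then v(0) = A - 2 = -1 gives A = 1.

v(n) = 5ⁿ - 2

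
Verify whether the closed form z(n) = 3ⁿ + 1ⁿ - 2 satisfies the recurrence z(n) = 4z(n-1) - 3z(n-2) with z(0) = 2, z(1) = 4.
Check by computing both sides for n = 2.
From the recurrence with z(0) = 2, z(1) = 4:
  z(0) = 2, z(1) = 4, z(2) = 10
  so the recurrence gives z(2) = 10.
From the proposed closed form z(n) = 3ⁿ + 1ⁿ - 2:
  z(2) = 8.
The recurrence gives 10 but the closed form gives 8, so the closed form does not satisfy the recurrence.

No, the closed form is incorrect.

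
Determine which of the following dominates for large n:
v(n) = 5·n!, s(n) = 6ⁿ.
Comparing growth rates:
Growth-rate hierarchy: log n ≺ any polynomial ≺ any exponential cⁿ (c>1) ≺ n! ≺ nⁿ.
factorial dominates exponential base 6 asymptotically.

v(n) grows faster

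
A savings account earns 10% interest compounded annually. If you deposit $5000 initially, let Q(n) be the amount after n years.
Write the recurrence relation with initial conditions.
Each year the balance grows by 10%, i.e. is multiplied by 1 + 10/100 = 1.1, so Q(n) = 1.1 × Q(n-1). The initial deposit gives Q(0) = 5000.
Unrolling gives the closed form Q(n) = 5000 × (1.1)ⁿ.

Q(n) = 1.1 × Q(n-1), Q(0) = 5000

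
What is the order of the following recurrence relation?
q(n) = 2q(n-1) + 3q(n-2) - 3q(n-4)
The order is the largest lag k for which q(n-k) appears. Here the deepest term is q(n-4), so the order is 4.

Order 4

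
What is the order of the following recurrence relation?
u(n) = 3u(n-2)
The order is the largest lag k for which u(n-k) appears. Here the deepest term is u(n-2), so the order is 2.

Order 2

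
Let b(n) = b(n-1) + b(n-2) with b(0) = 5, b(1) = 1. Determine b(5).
Computing the sequence terms:
5, 1, 6, 7, 13, 20

20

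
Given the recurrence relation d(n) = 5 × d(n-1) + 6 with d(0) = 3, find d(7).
Computing step by step:
d(0) = 3
d(1) = 5 × 3 + 6 = 21
d(2) = 5 × 21 + 6 = 111
d(3) = 5 × 111 + 6 = 561
d(4) = 5 × 561 + 6 = 2811
d(5) = 5 × 2811 + 6 = 14061
d(6) = 5 × 14061 + 6 = 70311
d(7) = 5 × 70311 + 6 = 351561

351561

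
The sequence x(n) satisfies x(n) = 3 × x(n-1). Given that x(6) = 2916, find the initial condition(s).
In general x(n) = 3ⁿ · x(0). At n = 6: x(0) = x(6) / 3^6 = 2916 / 729 = 4.

x(0) = 4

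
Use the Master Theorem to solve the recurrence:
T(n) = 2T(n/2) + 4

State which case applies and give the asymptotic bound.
Master Theorem template: T(n) = a·T(n/b) + f(n).
Here: a=2, b=2, f(n)=4
Compute log_b(a) = log_2(2) = 1.
f(n) = 4 = O(n^(1-ε)) with ε = 1. Case 1: T(n) = Θ(n^log_b(a)) = Θ(n).

Case 1: T(n) = Θ(n)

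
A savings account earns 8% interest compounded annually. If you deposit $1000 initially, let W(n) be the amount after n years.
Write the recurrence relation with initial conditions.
Each year the balance grows by 8%, i.e. is multiplied by 1 + 8/100 = 1.08, so W(n) = 1.08 × W(n-1). The initial deposit gives W(0) = 1000.
Unrolling gives the closed form W(n) = 1000 × (1.08)ⁿ.

W(n) = 1.08 × W(n-1), W(0) = 1000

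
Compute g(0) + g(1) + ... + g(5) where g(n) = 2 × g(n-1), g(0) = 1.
Computing the sequence terms: 1, 2, 4, 8, 16, 32
Adding these values together:

63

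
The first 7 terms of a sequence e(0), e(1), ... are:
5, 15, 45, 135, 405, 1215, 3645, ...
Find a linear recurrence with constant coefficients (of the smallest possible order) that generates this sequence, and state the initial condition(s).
Look for the lowest-order linear relation among consecutive terms.
Observation: each term is 3× the previous.
Check at n=2: 3·15 = 45. ✓

e(n) = 3 × e(n-1), e(0) = 5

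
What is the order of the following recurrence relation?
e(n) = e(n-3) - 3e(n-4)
The order is the largest lag k for which e(n-k) appears. Here the deepest term is e(n-4), so the order is 4.

Order 4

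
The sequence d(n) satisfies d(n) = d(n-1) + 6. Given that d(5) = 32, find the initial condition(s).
d(5) = d(0) + 5·6, so d(0) = 32 - 30 = 2.

d(0) = 2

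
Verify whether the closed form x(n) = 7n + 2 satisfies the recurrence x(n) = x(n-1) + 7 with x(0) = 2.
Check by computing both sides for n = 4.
From the recurrence with x(0) = 2:
  x(0) = 2, x(1) = 9, x(2) = 16, x(3) = 23, x(4) = 30
  so the recurrence gives x(4) = 30.
From the proposed closed form x(n) = 7n + 2:
  x(4) = 30.
Both sides give 30 at n = 4, and the initial condition(s) match, so the closed form is consistent.

Yes, the closed form is correct.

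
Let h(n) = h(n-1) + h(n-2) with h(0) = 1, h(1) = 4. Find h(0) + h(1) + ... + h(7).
Computing the sequence terms: 1, 4, 5, 9, 14, 23, 37, 60
Adding these values together:

153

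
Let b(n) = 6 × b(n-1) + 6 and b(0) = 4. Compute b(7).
Computing step by step:
b(0) = 4
b(1) = 6 × 4 + 6 = 30
b(2) = 6 × 30 + 6 = 186
b(3) = 6 × 186 + 6 = 1122
b(4) = 6 × 1122 + 6 = 6738
b(5) = 6 × 6738 + 6 = 40434
b(6) = 6 × 40434 + 6 = 242610
b(7) = 6 × 242610 + 6 = 1455666

1455666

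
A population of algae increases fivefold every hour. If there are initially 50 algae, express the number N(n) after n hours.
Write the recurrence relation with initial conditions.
Each hour multiplies the count by 5, so the count after n hours depends only on the count after n-1 hours: N(n) = 5 × N(n-1). The starting count gives N(0) = 50.
Unrolling n times gives the closed form N(n) = 50 × 5ⁿ.

N(n) = 5 × N(n-1), N(0) = 50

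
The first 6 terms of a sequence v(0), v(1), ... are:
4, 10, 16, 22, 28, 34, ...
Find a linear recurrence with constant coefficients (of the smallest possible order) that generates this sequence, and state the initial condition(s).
Look for the lowest-order linear relation among consecutive terms.
Observation: consecutive differences are constant (= 6).
Check at n=2: 1·10 + 6 = 16. ✓

v(n) = v(n-1) + 6, v(0) = 4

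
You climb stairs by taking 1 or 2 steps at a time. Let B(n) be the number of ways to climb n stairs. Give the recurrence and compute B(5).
Condition on the size of the last step (1 to 2): before it there were n-1, …, n-2 stairs climbed, and these cases are disjoint, so B(n) = B(n-1) + B(n-2) (Fibonacci-type sequence).
Initial conditions by direct count (compositions of i into parts ≤ 2): B(1) = 1; B(2) = 2.
Iterating the recurrence: B(3) = 3, B(4) = 5, B(5) = 8.

B(n) = B(n-1) + B(n-2), B(1) = 1, B(2) = 2; B(5) = 8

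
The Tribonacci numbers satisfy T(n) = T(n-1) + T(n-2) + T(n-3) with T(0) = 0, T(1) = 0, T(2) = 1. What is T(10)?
Computing the sequence terms:
0, 0, 1, 1, 2, 4, 7, 13, 24, 44, 81

81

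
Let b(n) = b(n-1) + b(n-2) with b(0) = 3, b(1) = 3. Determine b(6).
Computing the sequence terms:
3, 3, 6, 9, 15, 24, 39

39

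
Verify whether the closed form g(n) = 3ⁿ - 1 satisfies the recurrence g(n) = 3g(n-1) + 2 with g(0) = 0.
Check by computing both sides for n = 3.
From the recurrence with g(0) = 0:
  g(0) = 0, g(1) = 2, g(2) = 8, g(3) = 26
  so the recurrence gives g(3) = 26.
From the proposed closed form g(n) = 3ⁿ - 1:
  g(3) = 26.
Both sides give 26 at n = 3, and the initial condition(s) match, so the closed form is consistent.

Yes, the closed form is correct.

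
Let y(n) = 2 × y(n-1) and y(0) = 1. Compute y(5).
Computing step by step:
y(0) = 1
y(1) = 2 × 1 = 2
y(2) = 2 × 2 = 4
y(3) = 2 × 4 = 8
y(4) = 2 × 8 = 16
y(5) = 2 × 16 = 32

32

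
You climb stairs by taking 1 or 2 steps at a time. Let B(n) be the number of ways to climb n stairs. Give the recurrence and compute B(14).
Condition on the size of the last step (1 to 2): before it there were n-1, …, n-2 stairs climbed, and these cases are disjoint, so B(n) = B(n-1) + B(n-2) (Fibonacci-type sequence).
Initial conditions by direct count (compositions of i into parts ≤ 2): B(1) = 1; B(2) = 2.
Iterating the recurrence: B(3) = 3, B(4) = 5, B(5) = 8, B(6) = 13, B(7) = 21, B(8) = 34, B(9) = 55, B(10) = 89, B(11) = 144, B(12) = 233, B(13) = 377, B(14) = 610.

B(n) = B(n-1) + B(n-2), B(1) = 1, B(2) = 2; B(14) = 610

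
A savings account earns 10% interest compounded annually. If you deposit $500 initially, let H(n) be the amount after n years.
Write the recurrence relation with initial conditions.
Each year the balance grows by 10%, i.e. is multiplied by 1 + 10/100 = 1.1, so H(n) = 1.1 × H(n-1). The initial deposit gives H(0) = 500.
Unrolling gives the closed form H(n) = 500 × (1.1)ⁿ.

H(n) = 1.1 × H(n-1), H(0) = 500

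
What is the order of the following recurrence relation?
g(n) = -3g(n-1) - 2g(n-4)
The order is the largest lag k for which g(n-k) appears. Here the deepest term is g(n-4), so the order is 4.

Order 4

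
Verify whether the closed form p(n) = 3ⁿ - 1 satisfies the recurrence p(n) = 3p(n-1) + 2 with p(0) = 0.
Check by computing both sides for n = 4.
From the recurrence with p(0) = 0:
  p(0) = 0, p(1) = 2, p(2) = 8, p(3) = 26, p(4) = 80
  so the recurrence gives p(4) = 80.
From the proposed closed form p(n) = 3ⁿ - 1:
  p(4) = 80.
Both sides give 80 at n = 4, and the initial condition(s) match, so the closed form is consistent.

Yes, the closed form is correct.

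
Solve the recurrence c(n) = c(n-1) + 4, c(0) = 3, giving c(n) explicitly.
Recurrence: c(n) = c(n-1) + 4, initial: c(0) = 3.
Each step adds 4, so c(n) = c(0) + 4n = 4n + 3.

c(n) = 4n + 3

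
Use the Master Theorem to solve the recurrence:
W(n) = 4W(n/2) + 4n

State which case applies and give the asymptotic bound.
Master Theorem template: W(n) = a·W(n/b) + f(n).
Here: a=4, b=2, f(n)=4n
Compute log_b(a) = log_2(4) = 2.
f(n) = 4n = O(n^(2-ε)) with ε = 1. Case 1: W(n) = Θ(n^log_b(a)) = Θ(n^2).

Case 1: W(n) = Θ(n^2)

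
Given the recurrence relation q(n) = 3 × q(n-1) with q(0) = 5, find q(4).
Computing step by step:
q(0) = 5
q(1) = 3 × 5 = 15
q(2) = 3 × 15 = 45
q(3) = 3 × 45 = 135
q(4) = 3 × 135 = 405

405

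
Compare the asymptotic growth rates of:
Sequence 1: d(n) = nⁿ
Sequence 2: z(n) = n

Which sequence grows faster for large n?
Comparing growth rates:
Growth-rate hierarchy: log n ≺ any polynomial ≺ any exponential cⁿ (c>1) ≺ n! ≺ nⁿ.
super-exponential nⁿ dominates polynomial degree 1 asymptotically.

d(n) grows faster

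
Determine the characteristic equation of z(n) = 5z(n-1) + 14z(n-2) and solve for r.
Substitute z(n) = rⁿ and divide through by rⁿ⁻²: r² - 5r - 14 = 0
Factor: (r + 2)(r - 7) = 0, so r = -2, 7.
General solution: z(n) = A·(-2)ⁿ + B·7ⁿ

Characteristic: r² - 5r - 14 = 0, Roots: r = -2, 7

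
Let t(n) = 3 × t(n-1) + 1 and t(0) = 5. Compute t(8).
Computing step by step:
t(0) = 5
t(1) = 3 × 5 + 1 = 16
t(2) = 3 × 16 + 1 = 49
t(3) = 3 × 49 + 1 = 148
t(4) = 3 × 148 + 1 = 445
t(5) = 3 × 445 + 1 = 1336
t(6) = 3 × 1336 + 1 = 4009
t(7) = 3 × 4009 + 1 = 12028
t(8) = 3 × 12028 + 1 = 36085

36085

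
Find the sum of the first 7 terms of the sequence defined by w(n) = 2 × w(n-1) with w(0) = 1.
Computing the sequence terms: 1, 2, 4, 8, 16, 32, 64
Adding these values together:

127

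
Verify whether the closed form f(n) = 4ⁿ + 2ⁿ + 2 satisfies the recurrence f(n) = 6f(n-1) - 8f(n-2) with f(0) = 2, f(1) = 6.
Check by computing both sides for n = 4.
From the recurrence with f(0) = 2, f(1) = 6:
  f(0) = 2, f(1) = 6, f(2) = 20, f(3) = 72, f(4) = 272
  so the recurrence gives f(4) = 272.
From the proposed closed form f(n) = 4ⁿ + 2ⁿ + 2:
  f(4) = 274.
The recurrence gives 272 but the closed form gives 274, so the closed form does not satisfy the recurrence.

No, the closed form is incorrect.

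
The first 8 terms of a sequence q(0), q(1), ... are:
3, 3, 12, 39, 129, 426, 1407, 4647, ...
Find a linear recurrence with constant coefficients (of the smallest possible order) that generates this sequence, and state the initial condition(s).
Look for the lowest-order linear relation among consecutive terms.
Observation: q(n) - 3·q(n-1) - (1)·q(n-2) = 0 holds for the shown terms, and no order-1 relation q(n) = α·q(n-1) + β fits.
Check at n=3: 3·12 + (1)·3 = 39. ✓

q(n) = 3q(n-1) + q(n-2), q(0) = 3, q(1) = 3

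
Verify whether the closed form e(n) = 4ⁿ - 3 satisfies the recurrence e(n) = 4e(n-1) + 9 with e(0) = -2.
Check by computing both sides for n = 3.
From the recurrence with e(0) = -2:
  e(0) = -2, e(1) = 1, e(2) = 13, e(3) = 61
  so the recurrence gives e(3) = 61.
From the proposed closed form e(n) = 4ⁿ - 3:
  e(3) = 61.
Both sides give 61 at n = 3, and the initial condition(s) match, so the closed form is consistent.

Yes, the closed form is correct.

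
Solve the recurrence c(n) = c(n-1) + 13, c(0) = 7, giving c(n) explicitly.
Recurrence: c(n) = c(n-1) + 13, initial: c(0) = 7.
Each step adds 13, so c(n) = c(0) + 13n = 13n + 7.

c(n) = 13n + 7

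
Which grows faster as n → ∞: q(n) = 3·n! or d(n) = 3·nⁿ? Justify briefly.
Comparing growth rates:
Growth-rate hierarchy: log n ≺ any polynomial ≺ any exponential cⁿ (c>1) ≺ n! ≺ nⁿ.
super-exponential nⁿ dominates factorial asymptotically.

d(n) grows faster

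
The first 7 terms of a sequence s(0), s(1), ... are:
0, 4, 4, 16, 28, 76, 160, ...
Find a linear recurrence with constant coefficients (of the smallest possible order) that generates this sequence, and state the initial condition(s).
Look for the lowest-order linear relation among consecutive terms.
Observation: s(n) - 1·s(n-1) - (3)·s(n-2) = 0 holds for the shown terms, and no order-1 relation s(n) = α·s(n-1) + β fits.
Check at n=3: 1·4 + (3)·4 = 16. ✓

s(n) = s(n-1) + 3s(n-2), s(0) = 0, s(1) = 4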